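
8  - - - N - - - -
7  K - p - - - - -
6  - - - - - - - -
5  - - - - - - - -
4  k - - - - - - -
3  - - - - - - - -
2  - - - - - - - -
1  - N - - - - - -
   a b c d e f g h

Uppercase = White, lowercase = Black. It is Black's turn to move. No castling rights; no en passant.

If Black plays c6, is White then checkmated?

no

After c6: white king on a7; in check: no.
White is not in check, so this cannot be checkmate.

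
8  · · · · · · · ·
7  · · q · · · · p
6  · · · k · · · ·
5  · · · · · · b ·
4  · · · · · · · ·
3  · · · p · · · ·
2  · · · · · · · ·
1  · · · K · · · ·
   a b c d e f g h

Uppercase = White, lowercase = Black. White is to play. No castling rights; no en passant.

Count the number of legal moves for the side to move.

White to move; king on d1.
In check: no.
Legal moves: Ke1.
Count: 1.

1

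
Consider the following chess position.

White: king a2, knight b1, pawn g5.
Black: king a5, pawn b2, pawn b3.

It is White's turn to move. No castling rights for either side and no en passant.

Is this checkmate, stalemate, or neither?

White to move; white king on a2.
In check: yes, from the black pawn on b3.
Legal moves for White: Kxb3, Ka3, Kxb2.
White is in check but has 3 legal moves → neither.

neither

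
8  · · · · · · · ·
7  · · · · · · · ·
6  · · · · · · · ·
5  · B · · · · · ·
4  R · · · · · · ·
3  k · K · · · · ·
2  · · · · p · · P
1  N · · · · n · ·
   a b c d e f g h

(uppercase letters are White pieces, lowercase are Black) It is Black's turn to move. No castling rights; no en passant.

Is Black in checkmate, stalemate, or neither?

Black to move; black king on a3.
In check: yes, from the white rook on a4.
King squares — a2: attacked by Ra4; b2: attacked by Kc3; b3: attacked by Na1; a4: attacked by Bb5; b4: attacked by Kc3.
Legal moves for Black: none.
In check with no legal moves → checkmate.

checkmate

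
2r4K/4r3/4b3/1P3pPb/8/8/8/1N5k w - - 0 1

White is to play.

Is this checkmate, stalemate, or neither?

checkmate

White to move; white king on h8.
In check: yes, from the black rook on c8.
King squares — g7: attacked by Re7; h7: attacked by Re7; g8: attacked by Be6.
Legal moves for White: none.
In check with no legal moves → checkmate.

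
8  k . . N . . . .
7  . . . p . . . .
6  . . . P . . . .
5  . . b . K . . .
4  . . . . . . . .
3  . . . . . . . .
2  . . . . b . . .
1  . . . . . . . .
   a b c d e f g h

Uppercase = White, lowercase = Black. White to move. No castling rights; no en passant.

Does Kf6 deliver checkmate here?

no

After Kf6: black king on a8; in check: no.
Black is not in check, so this cannot be checkmate.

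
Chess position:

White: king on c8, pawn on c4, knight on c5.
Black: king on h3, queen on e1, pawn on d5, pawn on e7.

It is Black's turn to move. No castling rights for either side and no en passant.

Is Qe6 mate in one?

no

After Qe6: white king on c8; in check: yes, from the black queen on e6.
White has 6 legal replies: Kd8, Kb8, Kc7, Kb7, Nd7, Nxe6.
In check but a legal move exists → not checkmate.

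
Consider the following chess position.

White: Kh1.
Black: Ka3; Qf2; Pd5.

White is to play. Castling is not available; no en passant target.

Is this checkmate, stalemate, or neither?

stalemate

White to move; white king on h1.
In check: no.
King squares — g1: attacked by Qf2; g2: attacked by Qf2; h2: attacked by Qf2.
Legal moves for White: none.
Not in check and no legal moves → stalemate.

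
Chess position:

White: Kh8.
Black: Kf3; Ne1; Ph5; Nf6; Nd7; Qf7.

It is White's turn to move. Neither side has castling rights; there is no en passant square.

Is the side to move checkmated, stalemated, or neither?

White to move; white king on h8.
In check: no.
King squares — g7: attacked by Qf7; h7: attacked by Nf6; g8: attacked by Nf6.
Legal moves for White: none.
Not in check and no legal moves → stalemate.

stalemate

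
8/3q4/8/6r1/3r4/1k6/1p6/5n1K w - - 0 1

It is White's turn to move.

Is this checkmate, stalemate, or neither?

stalemate

White to move; white king on h1.
In check: no.
King squares — g1: attacked by Rg5; g2: attacked by Rg5; h2: attacked by Nf1.
Legal moves for White: none.
Not in check and no legal moves → stalemate.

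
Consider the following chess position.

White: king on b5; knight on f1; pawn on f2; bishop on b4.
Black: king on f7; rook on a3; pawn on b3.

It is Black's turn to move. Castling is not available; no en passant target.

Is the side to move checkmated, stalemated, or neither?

neither

Black to move; black king on f7.
In check: no.
Legal moves for Black: Kg8, Ke8, Kg7, Kg6, Kf6, Ke6, Ra8, Ra7, Ra6, Ra5+, Ra4, Ra2, Ra1, b2.
Black has 14 legal moves and is not in check → neither.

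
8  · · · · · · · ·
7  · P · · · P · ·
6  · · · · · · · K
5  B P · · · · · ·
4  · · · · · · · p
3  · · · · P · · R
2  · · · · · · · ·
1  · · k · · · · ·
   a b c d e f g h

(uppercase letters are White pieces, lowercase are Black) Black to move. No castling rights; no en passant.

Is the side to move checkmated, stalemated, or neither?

neither

Black to move; black king on c1.
In check: no.
Legal moves for Black: Kc2, Kb2, Kd1, Kb1.
Black has 4 legal moves and is not in check → neither.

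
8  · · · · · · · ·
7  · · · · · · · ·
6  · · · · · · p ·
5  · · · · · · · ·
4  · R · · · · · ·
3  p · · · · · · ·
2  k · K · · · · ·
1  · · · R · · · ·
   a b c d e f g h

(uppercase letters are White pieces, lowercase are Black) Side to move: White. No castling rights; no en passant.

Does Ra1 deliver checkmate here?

After Ra1: black king on a2; in check: yes, from the white rook on a1.
Black has 1 legal reply: Kxa1.
In check but a legal move exists → not checkmate.

no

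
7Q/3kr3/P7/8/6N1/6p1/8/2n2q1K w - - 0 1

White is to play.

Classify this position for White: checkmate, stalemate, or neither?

checkmate

White to move; white king on h1.
In check: yes, from the black queen on f1.
King squares — g1: attacked by Qf1; g2: attacked by Qf1; h2: attacked by Pg3.
Legal moves for White: none.
In check with no legal moves → checkmate.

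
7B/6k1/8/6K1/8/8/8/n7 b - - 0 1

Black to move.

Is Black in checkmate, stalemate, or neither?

Black to move; black king on g7.
In check: yes, from the white bishop on h8.
Legal moves for Black: Kxh8, Kg8, Kf8, Kh7, Kf7.
Black is in check but has 5 legal moves → neither.

neither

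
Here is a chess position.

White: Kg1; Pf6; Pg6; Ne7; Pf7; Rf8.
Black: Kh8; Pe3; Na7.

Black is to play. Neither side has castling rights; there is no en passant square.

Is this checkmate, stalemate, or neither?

checkmate

Black to move; black king on h8.
In check: yes, from the white rook on f8.
King squares — g7: attacked by Pf6; h7: attacked by Pg6; g8: attacked by Ne7.
Legal moves for Black: none.
In check with no legal moves → checkmate.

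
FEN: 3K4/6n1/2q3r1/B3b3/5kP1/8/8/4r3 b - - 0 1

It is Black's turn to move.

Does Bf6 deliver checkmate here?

After Bf6: white king on d8; in check: yes, from the black bishop on f6.
King squares — c7: attacked by Qc6; d7: attacked by Qc6; e7: attacked by Re1; c8: attacked by Qc6; e8: attacked by Re1.
White has no legal moves → checkmate.

yes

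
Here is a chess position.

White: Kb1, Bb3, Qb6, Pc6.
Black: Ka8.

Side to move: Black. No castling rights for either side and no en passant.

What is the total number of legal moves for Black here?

Black to move; king on a8.
In check: no.
Legal moves: none.
Count: 0.

0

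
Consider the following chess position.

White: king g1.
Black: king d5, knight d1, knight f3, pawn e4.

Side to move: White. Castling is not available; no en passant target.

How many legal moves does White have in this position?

White to move; king on g1.
In check: yes, from the black knight on f3.
Legal moves: Kg2, Kh1, Kf1.
Count: 3.

3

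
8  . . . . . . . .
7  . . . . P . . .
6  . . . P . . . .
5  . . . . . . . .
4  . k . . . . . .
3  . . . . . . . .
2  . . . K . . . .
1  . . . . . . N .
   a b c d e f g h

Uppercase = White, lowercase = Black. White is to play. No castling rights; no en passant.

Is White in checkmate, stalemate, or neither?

neither

White to move; white king on d2.
In check: no.
Legal moves for White: Ke3, Kd3, Ke2, Kc2, Ke1, Kd1, Kc1, Nh3, Nf3, Ne2, e8=Q, e8=R, e8=B, e8=N, d7.
White has 15 legal moves and is not in check → neither.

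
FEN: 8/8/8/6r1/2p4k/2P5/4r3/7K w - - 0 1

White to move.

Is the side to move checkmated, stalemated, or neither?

stalemate

White to move; white king on h1.
In check: no.
King squares — g1: attacked by Rg5; g2: attacked by Re2; h2: attacked by Re2.
Legal moves for White: none.
Not in check and no legal moves → stalemate.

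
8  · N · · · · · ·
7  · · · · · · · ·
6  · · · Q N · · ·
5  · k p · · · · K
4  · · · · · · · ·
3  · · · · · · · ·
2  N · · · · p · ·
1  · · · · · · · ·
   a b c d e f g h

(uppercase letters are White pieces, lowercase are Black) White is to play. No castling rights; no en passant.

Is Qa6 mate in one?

yes

After Qa6: black king on b5; in check: yes, from the white queen on a6.
King squares — a4: attacked by Qa6; b4: attacked by Na2; c4: attacked by Qa6; a5: attacked by Qa6; c5: own pawn; a6: attacked by Nb8; b6: attacked by Qa6; c6: attacked by Qa6.
Black has no legal moves → checkmate.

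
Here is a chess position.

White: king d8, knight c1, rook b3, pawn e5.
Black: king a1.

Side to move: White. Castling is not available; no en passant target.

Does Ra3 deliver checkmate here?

no

After Ra3: black king on a1; in check: yes, from the white rook on a3.
Black has 2 legal replies: Kb2, Kb1.
In check but a legal move exists → not checkmate.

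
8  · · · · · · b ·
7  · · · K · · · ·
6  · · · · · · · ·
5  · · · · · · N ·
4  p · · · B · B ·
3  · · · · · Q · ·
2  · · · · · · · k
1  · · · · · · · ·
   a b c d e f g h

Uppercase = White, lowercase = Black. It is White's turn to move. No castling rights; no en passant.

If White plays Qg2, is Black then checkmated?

After Qg2: black king on h2; in check: yes, from the white queen on g2.
King squares — g1: attacked by Qg2; h1: attacked by Qg2; g2: attacked by Be4; g3: attacked by Qg2; h3: attacked by Qg2.
Black has no legal moves → checkmate.

yes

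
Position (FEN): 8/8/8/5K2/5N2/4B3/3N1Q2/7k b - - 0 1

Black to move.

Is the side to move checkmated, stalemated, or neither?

Black to move; black king on h1.
In check: no.
King squares — g1: attacked by Qf2; g2: attacked by Qf2; h2: attacked by Qf2.
Legal moves for Black: none.
Not in check and no legal moves → stalemate.

stalemate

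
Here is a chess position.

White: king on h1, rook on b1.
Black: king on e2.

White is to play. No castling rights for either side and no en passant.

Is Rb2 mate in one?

After Rb2: black king on e2; in check: yes, from the white rook on b2.
Black has 6 legal replies: Kf3, Ke3, Kd3, Kf1, Ke1, Kd1.
In check but a legal move exists → not checkmate.

no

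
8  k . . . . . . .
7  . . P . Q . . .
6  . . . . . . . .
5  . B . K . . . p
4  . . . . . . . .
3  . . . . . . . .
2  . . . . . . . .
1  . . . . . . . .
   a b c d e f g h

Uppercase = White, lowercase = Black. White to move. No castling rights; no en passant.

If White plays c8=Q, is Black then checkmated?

yes

After c8=Q: black king on a8; in check: yes, from the white queen on c8.
King squares — a7: attacked by Qe7; b7: attacked by Qe7; b8: attacked by Qc8.
Black has no legal moves → checkmate.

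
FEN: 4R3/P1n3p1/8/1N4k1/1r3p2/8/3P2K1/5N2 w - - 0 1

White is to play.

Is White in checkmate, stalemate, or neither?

neither

White to move; white king on g2.
In check: no.
Legal moves for White include: Rh8, Rg8, Rf8, Rd8, Rc8, Rb8, Ra8, Re7, Re6, Re5+, Re4, Re3, Re2, Re1, Nxc7, Nd6, Nd4, Nc3, ... (list truncated; more exist).
White has legal moves and is not in check → neither.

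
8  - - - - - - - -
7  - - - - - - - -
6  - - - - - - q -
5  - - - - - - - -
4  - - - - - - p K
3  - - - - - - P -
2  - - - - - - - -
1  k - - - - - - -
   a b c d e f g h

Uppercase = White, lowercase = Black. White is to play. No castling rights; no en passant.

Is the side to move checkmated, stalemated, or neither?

stalemate

White to move; white king on h4.
In check: no.
King squares — g3: own pawn; h3: attacked by Pg4; g4: attacked by Qg6; g5: attacked by Qg6; h5: attacked by Qg6.
Legal moves for White: none.
Not in check and no legal moves → stalemate.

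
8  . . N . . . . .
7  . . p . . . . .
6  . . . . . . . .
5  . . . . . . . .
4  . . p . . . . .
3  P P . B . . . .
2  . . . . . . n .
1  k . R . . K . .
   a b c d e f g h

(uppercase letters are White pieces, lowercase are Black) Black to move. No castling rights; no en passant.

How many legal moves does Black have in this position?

2

Black to move; king on a1.
In check: yes, from the white rook on c1.
Legal moves: Kb2, Ka2.
Count: 2.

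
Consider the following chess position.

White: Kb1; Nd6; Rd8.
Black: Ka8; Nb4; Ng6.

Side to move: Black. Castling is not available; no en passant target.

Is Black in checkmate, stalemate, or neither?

neither

Black to move; black king on a8.
In check: yes, from the white rook on d8.
King squares — a7: available; b7: attacked by Nd6; b8: attacked by Rd8.
Legal moves for Black: Ka7.
Black is in check but has 1 legal move → neither.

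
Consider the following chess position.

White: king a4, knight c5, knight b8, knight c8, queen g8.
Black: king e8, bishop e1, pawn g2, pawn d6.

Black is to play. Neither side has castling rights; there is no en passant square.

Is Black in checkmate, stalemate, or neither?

Black to move; black king on e8.
In check: yes, from the white queen on g8.
King squares — d7: attacked by Nc5; e7: attacked by Nc8; f7: attacked by Qg8; d8: attacked by Qg8; f8: attacked by Qg8.
Legal moves for Black: none.
In check with no legal moves → checkmate.

checkmate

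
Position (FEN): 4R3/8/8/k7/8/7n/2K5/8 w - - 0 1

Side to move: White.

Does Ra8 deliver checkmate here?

After Ra8: black king on a5; in check: yes, from the white rook on a8.
Black has 3 legal replies: Kb6, Kb5, Kb4.
In check but a legal move exists → not checkmate.

no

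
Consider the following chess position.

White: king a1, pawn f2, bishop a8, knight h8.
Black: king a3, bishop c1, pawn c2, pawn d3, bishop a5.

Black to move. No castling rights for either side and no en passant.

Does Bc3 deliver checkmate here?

yes

After Bc3: white king on a1; in check: yes, from the black bishop on c3.
King squares — b1: attacked by Pc2; a2: attacked by Ka3; b2: attacked by Bc1.
White has no legal moves → checkmate.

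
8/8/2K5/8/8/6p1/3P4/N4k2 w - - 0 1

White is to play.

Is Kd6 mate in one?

After Kd6: black king on f1; in check: no.
Black is not in check, so this cannot be checkmate.

no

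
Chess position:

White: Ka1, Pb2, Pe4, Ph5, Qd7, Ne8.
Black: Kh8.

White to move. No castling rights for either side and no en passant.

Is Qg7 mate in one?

yes

After Qg7: black king on h8; in check: yes, from the white queen on g7.
King squares — g7: attacked by Ne8; h7: attacked by Qg7; g8: attacked by Qg7.
Black has no legal moves → checkmate.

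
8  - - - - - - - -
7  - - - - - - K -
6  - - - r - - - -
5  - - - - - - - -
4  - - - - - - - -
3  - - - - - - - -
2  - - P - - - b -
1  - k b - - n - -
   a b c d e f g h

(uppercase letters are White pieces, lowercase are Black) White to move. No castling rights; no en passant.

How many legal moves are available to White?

White to move; king on g7.
In check: no.
Legal moves: Kh8, Kg8, Kf8, Kh7, Kf7, c3, c4.
Count: 7.

7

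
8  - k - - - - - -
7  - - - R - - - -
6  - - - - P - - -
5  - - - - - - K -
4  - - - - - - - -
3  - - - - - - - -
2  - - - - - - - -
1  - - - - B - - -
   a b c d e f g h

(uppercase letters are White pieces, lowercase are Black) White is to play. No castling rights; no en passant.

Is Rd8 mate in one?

After Rd8: black king on b8; in check: yes, from the white rook on d8.
Black has 3 legal replies: Kc7, Kb7, Ka7.
In check but a legal move exists → not checkmate.

no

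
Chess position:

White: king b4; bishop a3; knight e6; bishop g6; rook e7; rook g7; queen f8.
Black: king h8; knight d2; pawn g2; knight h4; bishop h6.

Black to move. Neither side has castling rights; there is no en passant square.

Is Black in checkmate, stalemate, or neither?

Black to move; black king on h8.
In check: yes, from the white queen on f8.
King squares — g7: attacked by Ne6; h7: attacked by Bg6; g8: attacked by Rg7.
Legal moves for Black: none.
In check with no legal moves → checkmate.

checkmate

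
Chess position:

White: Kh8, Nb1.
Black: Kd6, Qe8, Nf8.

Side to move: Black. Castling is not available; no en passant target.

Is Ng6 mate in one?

no

After Ng6: white king on h8; in check: yes, from the black knight on g6 and the black queen on e8.
White has 2 legal replies: Kh7, Kg7.
In check but a legal move exists → not checkmate.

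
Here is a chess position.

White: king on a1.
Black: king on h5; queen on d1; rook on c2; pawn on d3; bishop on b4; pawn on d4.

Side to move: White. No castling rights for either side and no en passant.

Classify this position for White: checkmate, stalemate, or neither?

White to move; white king on a1.
In check: yes, from the black queen on d1.
King squares — b1: attacked by Qd1; a2: attacked by Rc2; b2: attacked by Rc2.
Legal moves for White: none.
In check with no legal moves → checkmate.

checkmate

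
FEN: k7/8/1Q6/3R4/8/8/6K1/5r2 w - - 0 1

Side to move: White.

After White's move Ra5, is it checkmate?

After Ra5: black king on a8; in check: yes, from the white rook on a5.
King squares — a7: attacked by Ra5; b7: attacked by Qb6; b8: attacked by Qb6.
Black has no legal moves → checkmate.

yes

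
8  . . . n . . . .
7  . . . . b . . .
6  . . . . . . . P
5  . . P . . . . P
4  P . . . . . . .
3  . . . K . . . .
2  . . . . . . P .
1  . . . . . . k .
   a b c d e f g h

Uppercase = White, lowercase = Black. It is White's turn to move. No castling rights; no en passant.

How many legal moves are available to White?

13

White to move; king on d3.
In check: no.
Legal moves: Ke4, Kd4, Kc4, Ke3, Kc3, Ke2, Kd2, Kc2, h7, c6, a5, g3, g4.
Count: 13.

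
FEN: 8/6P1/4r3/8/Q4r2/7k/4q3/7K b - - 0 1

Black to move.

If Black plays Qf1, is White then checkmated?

yes

After Qf1: white king on h1; in check: yes, from the black queen on f1.
King squares — g1: attacked by Qf1; g2: attacked by Qf1; h2: attacked by Kh3.
White has no legal moves → checkmate.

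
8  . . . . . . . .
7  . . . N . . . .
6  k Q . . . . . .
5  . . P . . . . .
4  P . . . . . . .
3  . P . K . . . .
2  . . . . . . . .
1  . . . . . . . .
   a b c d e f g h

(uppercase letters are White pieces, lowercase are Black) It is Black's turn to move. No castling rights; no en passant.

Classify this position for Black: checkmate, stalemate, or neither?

checkmate

Black to move; black king on a6.
In check: yes, from the white queen on b6.
King squares — a5: attacked by Qb6; b5: attacked by Pa4; b6: attacked by Pc5; a7: attacked by Qb6; b7: attacked by Qb6.
Legal moves for Black: none.
In check with no legal moves → checkmate.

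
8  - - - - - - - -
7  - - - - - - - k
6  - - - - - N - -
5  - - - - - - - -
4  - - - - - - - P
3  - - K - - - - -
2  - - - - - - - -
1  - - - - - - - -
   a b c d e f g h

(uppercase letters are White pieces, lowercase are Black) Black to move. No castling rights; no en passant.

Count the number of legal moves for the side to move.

4

Black to move; king on h7.
In check: yes, from the white knight on f6.
Legal moves: Kh8, Kg7, Kh6, Kg6.
Count: 4.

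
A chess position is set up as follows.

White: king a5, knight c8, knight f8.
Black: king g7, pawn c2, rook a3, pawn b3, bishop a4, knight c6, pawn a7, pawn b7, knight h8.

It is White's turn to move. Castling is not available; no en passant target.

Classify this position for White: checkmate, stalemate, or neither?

checkmate

White to move; white king on a5.
In check: yes, from the black knight on c6.
King squares — a4: attacked by Ra3; b4: attacked by Nc6; b5: attacked by Ba4; a6: attacked by Pb7; b6: attacked by Pa7.
Legal moves for White: none.
In check with no legal moves → checkmate.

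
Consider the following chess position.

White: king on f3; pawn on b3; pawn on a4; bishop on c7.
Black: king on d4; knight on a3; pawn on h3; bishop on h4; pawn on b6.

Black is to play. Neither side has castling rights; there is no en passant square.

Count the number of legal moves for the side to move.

17

Black to move; king on d4.
In check: no.
Legal moves: Bd8, Be7, Bf6, Bg5, Bg3, Bf2, Be1, Kd5, Kc5, Kd3, Kc3, Nb5, Nc4, Nc2, Nb1, b5, h2.
Count: 17.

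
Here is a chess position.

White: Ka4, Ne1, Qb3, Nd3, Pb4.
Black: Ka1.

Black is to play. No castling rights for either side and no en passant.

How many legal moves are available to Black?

0

Black to move; king on a1.
In check: no.
Legal moves: none.
Count: 0.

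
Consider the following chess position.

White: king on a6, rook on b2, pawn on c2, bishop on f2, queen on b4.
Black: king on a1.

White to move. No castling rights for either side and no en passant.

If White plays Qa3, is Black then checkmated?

After Qa3: black king on a1; in check: yes, from the white queen on a3.
King squares — b1: attacked by Rb2; a2: attacked by Rb2; b2: attacked by Qa3.
Black has no legal moves → checkmate.

yes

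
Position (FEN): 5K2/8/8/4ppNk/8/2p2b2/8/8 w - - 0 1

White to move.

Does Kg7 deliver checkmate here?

After Kg7: black king on h5; in check: no.
Black is not in check, so this cannot be checkmate.

no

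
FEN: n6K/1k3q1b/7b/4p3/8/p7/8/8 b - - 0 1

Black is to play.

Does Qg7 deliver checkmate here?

After Qg7: white king on h8; in check: yes, from the black queen on g7.
King squares — g7: attacked by Bh6; h7: attacked by Qg7; g8: attacked by Qg7.
White has no legal moves → checkmate.

yes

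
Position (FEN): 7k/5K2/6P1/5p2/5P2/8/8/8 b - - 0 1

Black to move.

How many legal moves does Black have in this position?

Black to move; king on h8.
In check: no.
Legal moves: none.
Count: 0.

0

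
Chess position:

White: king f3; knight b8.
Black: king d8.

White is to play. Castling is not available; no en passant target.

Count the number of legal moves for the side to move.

11

White to move; king on f3.
In check: no.
Legal moves: Nd7, Nc6+, Na6, Kg4, Kf4, Ke4, Kg3, Ke3, Kg2, Kf2, Ke2.
Count: 11.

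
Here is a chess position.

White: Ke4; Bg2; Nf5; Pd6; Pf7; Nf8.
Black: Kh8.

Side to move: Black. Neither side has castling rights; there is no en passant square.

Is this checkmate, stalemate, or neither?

Black to move; black king on h8.
In check: no.
King squares — g7: attacked by Nf5; h7: attacked by Nf8; g8: attacked by Pf7.
Legal moves for Black: none.
Not in check and no legal moves → stalemate.

stalemate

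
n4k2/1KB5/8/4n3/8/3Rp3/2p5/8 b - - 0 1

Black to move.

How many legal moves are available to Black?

Black to move; king on f8.
In check: no.
Legal moves: Kg8, Ke8, Kg7, Kf7, Ke7, Nxc7, Nb6, Nf7, Nd7, Ng6, Nc6, Ng4, Nc4, Nf3, Nxd3, e2, c1=Q, c1=R, c1=B, c1=N.
Count: 20.

20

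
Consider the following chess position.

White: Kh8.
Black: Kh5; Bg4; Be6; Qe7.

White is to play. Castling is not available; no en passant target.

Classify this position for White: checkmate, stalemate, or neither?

stalemate

White to move; white king on h8.
In check: no.
King squares — g7: attacked by Qe7; h7: attacked by Qe7; g8: attacked by Be6.
Legal moves for White: none.
Not in check and no legal moves → stalemate.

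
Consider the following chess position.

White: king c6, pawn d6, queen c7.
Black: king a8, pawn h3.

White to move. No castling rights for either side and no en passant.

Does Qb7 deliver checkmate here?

yes

After Qb7: black king on a8; in check: yes, from the white queen on b7.
King squares — a7: attacked by Qb7; b7: attacked by Kc6; b8: attacked by Qb7.
Black has no legal moves → checkmate.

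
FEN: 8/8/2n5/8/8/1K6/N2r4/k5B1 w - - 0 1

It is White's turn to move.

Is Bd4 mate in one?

After Bd4: black king on a1; in check: yes, from the white bishop on d4.
Black has 4 legal replies: Kb1, Nxd4+, Rxd4, Rb2+.
In check but a legal move exists → not checkmate.

no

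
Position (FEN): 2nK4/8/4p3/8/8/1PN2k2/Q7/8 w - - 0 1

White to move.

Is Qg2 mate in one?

After Qg2: black king on f3; in check: yes, from the white queen on g2.
Black has 3 legal replies: Kf4, Ke3, Kxg2.
In check but a legal move exists → not checkmate.

no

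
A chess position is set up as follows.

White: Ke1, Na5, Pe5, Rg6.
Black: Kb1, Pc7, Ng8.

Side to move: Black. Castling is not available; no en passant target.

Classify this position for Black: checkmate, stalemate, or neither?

Black to move; black king on b1.
In check: no.
Legal moves for Black: Ne7, Nh6, Nf6, Kc2, Kb2, Ka2, Kc1, Ka1, c6, c5.
Black has 10 legal moves and is not in check → neither.

neither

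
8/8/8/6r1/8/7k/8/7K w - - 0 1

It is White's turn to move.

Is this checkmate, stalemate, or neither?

White to move; white king on h1.
In check: no.
King squares — g1: attacked by Rg5; g2: attacked by Kh3; h2: attacked by Kh3.
Legal moves for White: none.
Not in check and no legal moves → stalemate.

stalemate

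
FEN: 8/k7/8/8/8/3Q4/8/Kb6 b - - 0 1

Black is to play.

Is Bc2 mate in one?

After Bc2: white king on a1; in check: no.
White is not in check, so this cannot be checkmate.

no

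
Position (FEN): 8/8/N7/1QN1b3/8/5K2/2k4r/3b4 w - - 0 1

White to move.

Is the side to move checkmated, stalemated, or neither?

neither

White to move; white king on f3.
In check: yes, from the black bishop on d1.
Legal moves for White: Ke4, Ke3, Qe2+.
White is in check but has 3 legal moves → neither.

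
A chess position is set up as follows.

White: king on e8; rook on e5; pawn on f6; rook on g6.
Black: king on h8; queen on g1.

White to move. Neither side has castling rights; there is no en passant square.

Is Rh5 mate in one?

yes

After Rh5: black king on h8; in check: yes, from the white rook on h5.
King squares — g7: attacked by Pf6; h7: attacked by Rh5; g8: attacked by Rg6.
Black has no legal moves → checkmate.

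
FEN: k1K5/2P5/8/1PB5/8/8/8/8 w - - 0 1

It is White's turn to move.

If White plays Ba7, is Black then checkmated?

After Ba7: black king on a8; in check: no.
Black is not in check, so this cannot be checkmate.

no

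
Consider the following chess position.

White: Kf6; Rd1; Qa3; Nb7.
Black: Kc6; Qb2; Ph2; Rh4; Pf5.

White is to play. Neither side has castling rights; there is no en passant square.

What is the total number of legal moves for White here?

9

White to move; king on f6.
In check: yes, from the black queen on b2.
Legal moves: Kf7, Ke7, Kg6, Ke6, Kg5, Kxf5, Qc3+, Qxb2, Rd4.
Count: 9.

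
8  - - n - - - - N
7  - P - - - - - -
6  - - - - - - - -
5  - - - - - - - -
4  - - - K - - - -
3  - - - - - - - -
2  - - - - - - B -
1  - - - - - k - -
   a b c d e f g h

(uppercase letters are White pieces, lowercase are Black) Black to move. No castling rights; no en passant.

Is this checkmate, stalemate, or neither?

neither

Black to move; black king on f1.
In check: yes, from the white bishop on g2.
King squares — e1: available; g1: available; e2: available; f2: available; g2: available.
Legal moves for Black: Kxg2, Kf2, Ke2, Kg1, Ke1.
Black is in check but has 5 legal moves → neither.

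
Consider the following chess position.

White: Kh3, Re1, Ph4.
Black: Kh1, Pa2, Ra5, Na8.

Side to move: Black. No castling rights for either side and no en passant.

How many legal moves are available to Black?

0

Black to move; king on h1.
In check: yes, from the white rook on e1.
Legal moves: none.
Count: 0.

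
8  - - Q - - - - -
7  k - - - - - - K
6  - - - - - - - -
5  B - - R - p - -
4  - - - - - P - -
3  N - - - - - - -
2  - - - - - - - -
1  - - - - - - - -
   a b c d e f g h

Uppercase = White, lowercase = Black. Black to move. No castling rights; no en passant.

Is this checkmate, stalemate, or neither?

Black to move; black king on a7.
In check: no.
King squares — a6: attacked by Qc8; b6: attacked by Ba5; b7: attacked by Qc8; a8: attacked by Qc8; b8: attacked by Qc8.
Legal moves for Black: none.
Not in check and no legal moves → stalemate.

stalemate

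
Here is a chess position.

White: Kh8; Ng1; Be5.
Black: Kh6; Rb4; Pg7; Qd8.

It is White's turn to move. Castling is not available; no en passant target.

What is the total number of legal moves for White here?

0

White to move; king on h8.
In check: yes, from the black queen on d8.
Legal moves: none.
Count: 0.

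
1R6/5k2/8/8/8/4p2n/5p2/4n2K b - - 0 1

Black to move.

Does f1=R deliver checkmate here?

After f1=R: white king on h1; in check: yes, from the black rook on f1.
White has 1 legal reply: Kh2.
In check but a legal move exists → not checkmate.

no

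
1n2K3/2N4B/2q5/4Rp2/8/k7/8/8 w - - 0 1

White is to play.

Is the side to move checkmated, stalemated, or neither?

White to move; white king on e8.
In check: yes, from the black queen on c6.
Legal moves for White: Kf8, Kd8, Kf7, Ke7.
White is in check but has 4 legal moves → neither.

neither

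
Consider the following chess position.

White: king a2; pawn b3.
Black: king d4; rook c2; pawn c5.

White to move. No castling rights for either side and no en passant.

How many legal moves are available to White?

3

White to move; king on a2.
In check: yes, from the black rook on c2.
Legal moves: Ka3, Kb1, Ka1.
Count: 3.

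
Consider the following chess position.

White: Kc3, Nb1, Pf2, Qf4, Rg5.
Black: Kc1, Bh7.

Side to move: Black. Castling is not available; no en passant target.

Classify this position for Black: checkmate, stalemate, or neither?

Black to move; black king on c1.
In check: yes, from the white queen on f4.
King squares — b1: available; d1: available; b2: attacked by Kc3; c2: attacked by Kc3; d2: attacked by Nb1.
Legal moves for Black: Kd1, Kxb1.
Black is in check but has 2 legal moves → neither.

neither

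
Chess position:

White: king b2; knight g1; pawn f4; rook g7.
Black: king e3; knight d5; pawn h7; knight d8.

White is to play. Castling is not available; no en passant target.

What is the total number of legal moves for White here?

White to move; king on b2.
In check: no.
Legal moves: Rg8, Rxh7, Rf7, Re7+, Rd7, Rc7, Rb7, Ra7, Rg6, Rg5, Rg4, Rg3+, Rg2, Kb3, Ka3, Kc2, Ka2, Kc1, Kb1, Ka1, Nh3, Nf3, Ne2, f5.
Count: 24.

24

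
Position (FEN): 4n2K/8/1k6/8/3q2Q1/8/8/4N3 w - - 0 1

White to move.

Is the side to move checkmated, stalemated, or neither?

White to move; white king on h8.
In check: yes, from the black queen on d4.
Legal moves for White: Kg8, Kh7, Qg7, Qxd4+.
White is in check but has 4 legal moves → neither.

neither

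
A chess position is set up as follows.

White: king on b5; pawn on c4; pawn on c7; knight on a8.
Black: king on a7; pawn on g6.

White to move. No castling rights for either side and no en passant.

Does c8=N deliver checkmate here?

After c8=N: black king on a7; in check: yes, from the white knight on c8.
Black has 3 legal replies: Kb8, Kxa8, Kb7.
In check but a legal move exists → not checkmate.

no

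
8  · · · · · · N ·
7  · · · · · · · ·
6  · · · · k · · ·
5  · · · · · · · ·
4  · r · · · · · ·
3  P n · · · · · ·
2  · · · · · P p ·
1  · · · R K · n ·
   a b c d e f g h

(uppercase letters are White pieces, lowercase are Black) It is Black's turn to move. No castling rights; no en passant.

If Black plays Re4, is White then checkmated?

yes

After Re4: white king on e1; in check: yes, from the black rook on e4.
King squares — d1: own rook; f1: attacked by Pg2; d2: attacked by Nb3; e2: attacked by Ng1; f2: own pawn.
White has no legal moves → checkmate.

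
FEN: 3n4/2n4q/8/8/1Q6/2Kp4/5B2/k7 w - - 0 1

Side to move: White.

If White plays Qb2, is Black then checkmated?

After Qb2: black king on a1; in check: yes, from the white queen on b2.
King squares — b1: attacked by Qb2; a2: attacked by Qb2; b2: attacked by Kc3.
Black has no legal moves → checkmate.

yes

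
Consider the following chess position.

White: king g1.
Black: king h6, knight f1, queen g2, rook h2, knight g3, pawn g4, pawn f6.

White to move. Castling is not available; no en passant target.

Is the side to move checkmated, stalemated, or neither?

checkmate

White to move; white king on g1.
In check: yes, from the black queen on g2.
King squares — f1: attacked by Qg2; h1: attacked by Qg2; f2: attacked by Qg2; g2: attacked by Rh2; h2: attacked by Nf1.
Legal moves for White: none.
In check with no legal moves → checkmate.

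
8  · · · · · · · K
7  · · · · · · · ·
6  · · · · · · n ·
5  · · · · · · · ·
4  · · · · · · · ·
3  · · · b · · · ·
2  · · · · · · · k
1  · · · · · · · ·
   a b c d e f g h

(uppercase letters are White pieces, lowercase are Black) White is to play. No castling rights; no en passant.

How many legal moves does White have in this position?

3

White to move; king on h8.
In check: yes, from the black knight on g6.
Legal moves: Kg8, Kh7, Kg7.
Count: 3.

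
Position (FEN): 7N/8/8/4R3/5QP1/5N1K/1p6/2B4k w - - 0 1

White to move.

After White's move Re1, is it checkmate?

yes

After Re1: black king on h1; in check: yes, from the white rook on e1.
King squares — g1: attacked by Re1; g2: attacked by Kh3; h2: attacked by Nf3.
Black has no legal moves → checkmate.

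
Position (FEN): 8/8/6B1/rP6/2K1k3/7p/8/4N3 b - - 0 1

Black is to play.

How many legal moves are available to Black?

Black to move; king on e4.
In check: yes, from the white bishop on g6.
Legal moves: Ke5, Kf4, Ke3.
Count: 3.

3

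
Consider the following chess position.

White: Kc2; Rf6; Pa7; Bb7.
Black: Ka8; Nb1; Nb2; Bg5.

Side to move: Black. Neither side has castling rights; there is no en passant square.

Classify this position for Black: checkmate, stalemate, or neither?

Black to move; black king on a8.
In check: yes, from the white bishop on b7.
Legal moves for Black: Kxb7, Kxa7.
Black is in check but has 2 legal moves → neither.

neither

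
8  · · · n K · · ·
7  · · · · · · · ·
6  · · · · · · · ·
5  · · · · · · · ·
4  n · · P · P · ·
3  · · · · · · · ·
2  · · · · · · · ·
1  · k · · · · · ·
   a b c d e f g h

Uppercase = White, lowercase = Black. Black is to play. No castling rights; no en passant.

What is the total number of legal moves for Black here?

Black to move; king on b1.
In check: no.
Legal moves: Nf7, Nb7, Ne6, Nc6, Nb6, Nc5, Nc3, Nb2, Kc2, Kb2, Ka2, Kc1, Ka1.
Count: 13.

13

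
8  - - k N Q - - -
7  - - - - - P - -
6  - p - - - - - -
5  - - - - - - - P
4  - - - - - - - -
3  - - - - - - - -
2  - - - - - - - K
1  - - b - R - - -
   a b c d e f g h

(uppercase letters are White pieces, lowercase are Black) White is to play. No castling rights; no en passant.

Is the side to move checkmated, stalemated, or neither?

White to move; white king on h2.
In check: no.
Legal moves for White include: Qh8, Qg8, Qf8, Qe7, Qd7+, Qe6+, Qc6+, Qe5, Qb5, Qe4, Qa4, Qe3, Qe2, Nb7+, Ne6+, Nc6+, Kh3, Kg3, ... (list truncated; more exist).
White has legal moves and is not in check → neither.

neither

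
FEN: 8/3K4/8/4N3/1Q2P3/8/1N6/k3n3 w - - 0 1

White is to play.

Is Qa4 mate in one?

no

After Qa4: black king on a1; in check: yes, from the white queen on a4.
Black has 2 legal replies: Kxb2, Kb1.
In check but a legal move exists → not checkmate.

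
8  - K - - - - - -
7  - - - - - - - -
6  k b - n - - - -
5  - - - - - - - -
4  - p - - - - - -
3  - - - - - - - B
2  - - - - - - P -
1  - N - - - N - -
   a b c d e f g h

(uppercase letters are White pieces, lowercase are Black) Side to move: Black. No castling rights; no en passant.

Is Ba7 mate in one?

no

After Ba7: white king on b8; in check: yes, from the black bishop on a7.
White has 2 legal replies: Ka8, Kc7.
In check but a legal move exists → not checkmate.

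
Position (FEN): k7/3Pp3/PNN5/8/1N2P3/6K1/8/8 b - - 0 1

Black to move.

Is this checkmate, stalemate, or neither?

checkmate

Black to move; black king on a8.
In check: yes, from the white knight on b6.
King squares — a7: attacked by Nc6; b7: attacked by Pa6; b8: attacked by Nc6.
Legal moves for Black: none.
In check with no legal moves → checkmate.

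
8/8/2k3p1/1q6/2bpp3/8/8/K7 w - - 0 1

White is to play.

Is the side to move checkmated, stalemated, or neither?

White to move; white king on a1.
In check: no.
King squares — b1: attacked by Qb5; a2: attacked by Bc4; b2: attacked by Qb5.
Legal moves for White: none.
Not in check and no legal moves → stalemate.

stalemate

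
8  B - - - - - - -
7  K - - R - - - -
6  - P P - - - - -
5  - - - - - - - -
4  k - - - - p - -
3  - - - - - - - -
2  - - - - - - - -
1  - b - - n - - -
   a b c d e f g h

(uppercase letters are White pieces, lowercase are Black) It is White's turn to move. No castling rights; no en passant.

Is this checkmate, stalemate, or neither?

White to move; white king on a7.
In check: no.
Legal moves for White include: Bb7, Rd8, Rh7, Rg7, Rf7, Re7, Rc7, Rb7, Rd6, Rd5, Rd4+, Rd3, Rd2, Rd1, Kb8, Kb7, Ka6, c7, ... (list truncated; more exist).
White has legal moves and is not in check → neither.

neither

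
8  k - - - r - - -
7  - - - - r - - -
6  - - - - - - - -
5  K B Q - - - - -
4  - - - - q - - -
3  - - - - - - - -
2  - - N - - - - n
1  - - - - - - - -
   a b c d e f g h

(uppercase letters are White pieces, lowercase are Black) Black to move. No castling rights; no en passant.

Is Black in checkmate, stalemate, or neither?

Black to move; black king on a8.
In check: no.
Legal moves for Black include: Rh8, Rg8, Rf8, Rd8, Rc8, Rb8, Kb8, Kb7, Rh7, Rg7, Rf7, Rd7, Rc7, Rb7, Ra7+, Re6, Re5, Qh7, ... (list truncated; more exist).
Black has legal moves and is not in check → neither.

neither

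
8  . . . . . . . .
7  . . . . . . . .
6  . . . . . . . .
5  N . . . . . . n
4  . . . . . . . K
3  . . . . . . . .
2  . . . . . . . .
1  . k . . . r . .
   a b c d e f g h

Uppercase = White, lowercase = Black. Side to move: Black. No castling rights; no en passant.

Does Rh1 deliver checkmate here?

no

After Rh1: white king on h4; in check: yes, from the black rook on h1.
White has 2 legal replies: Kg5, Kg4.
In check but a legal move exists → not checkmate.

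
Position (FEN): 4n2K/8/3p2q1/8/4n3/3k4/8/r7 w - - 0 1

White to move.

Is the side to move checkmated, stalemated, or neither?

White to move; white king on h8.
In check: no.
King squares — g7: attacked by Qg6; h7: attacked by Qg6; g8: attacked by Qg6.
Legal moves for White: none.
Not in check and no legal moves → stalemate.

stalemate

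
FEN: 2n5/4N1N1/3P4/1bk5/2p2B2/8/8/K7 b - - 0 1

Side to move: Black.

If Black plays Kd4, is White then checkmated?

no

After Kd4: white king on a1; in check: no.
White is not in check, so this cannot be checkmate.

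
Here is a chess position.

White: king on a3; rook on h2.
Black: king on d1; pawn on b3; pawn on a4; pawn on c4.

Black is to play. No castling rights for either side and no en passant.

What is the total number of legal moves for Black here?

4

Black to move; king on d1.
In check: no.
Legal moves: Ke1, Kc1, c3, b2.
Count: 4.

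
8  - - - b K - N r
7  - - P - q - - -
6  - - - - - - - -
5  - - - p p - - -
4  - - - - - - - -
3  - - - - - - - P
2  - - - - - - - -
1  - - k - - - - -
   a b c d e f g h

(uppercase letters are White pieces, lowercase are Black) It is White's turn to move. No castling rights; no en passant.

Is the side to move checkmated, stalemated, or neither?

checkmate

White to move; white king on e8.
In check: yes, from the black queen on e7.
King squares — d7: attacked by Qe7; e7: attacked by Bd8; f7: attacked by Qe7; d8: attacked by Qe7; f8: attacked by Qe7.
Legal moves for White: none.
In check with no legal moves → checkmate.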